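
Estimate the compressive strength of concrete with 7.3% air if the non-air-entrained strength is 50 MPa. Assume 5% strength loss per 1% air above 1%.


Strength loss = (7.3 - 1) * 5 = 31.5%
f'c = 50 * (1 - 31.5/100)
= 34.25 MPa

34.25


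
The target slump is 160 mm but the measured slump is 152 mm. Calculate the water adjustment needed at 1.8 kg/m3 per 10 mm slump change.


Difference = 160 - 152 = 8 mm
Water adjustment = 8 * 1.8 / 10 = 1.4 kg/m3

1.4


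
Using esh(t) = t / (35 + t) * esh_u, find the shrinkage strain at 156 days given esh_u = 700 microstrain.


esh(156) = 156 / (35 + 156) * 700
= 156 / 191 * 700
= 571.7 microstrain

571.7


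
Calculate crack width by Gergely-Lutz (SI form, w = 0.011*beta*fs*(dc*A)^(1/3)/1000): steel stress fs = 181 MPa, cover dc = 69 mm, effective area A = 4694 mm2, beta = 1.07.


w = 0.011 * beta * fs * (dc * A)^(1/3) / 1000
= 0.011 * 1.07 * 181 * (69 * 4694)^(1/3) / 1000
= 0.146 mm

0.146


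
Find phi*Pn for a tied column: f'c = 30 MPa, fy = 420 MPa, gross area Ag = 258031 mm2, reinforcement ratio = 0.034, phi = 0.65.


Ast = rho * Ag = 0.034 * 258031 = 8773.054 mm2
phi*Pn = 0.65 * 0.80 * (0.85 * 30 * (258031 - 8773.054) + 420 * 8773.054) / 1000
= 5221.2 kN

5221.2


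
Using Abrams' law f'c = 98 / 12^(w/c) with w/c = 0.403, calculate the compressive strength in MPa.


f'c = 98 / 12^0.403
= 98 / 2.722
= 36.0 MPa

36.0


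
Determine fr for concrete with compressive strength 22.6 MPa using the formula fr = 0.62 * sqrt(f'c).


fr = 0.62 * sqrt(22.6)
= 2.947 MPa

2.947


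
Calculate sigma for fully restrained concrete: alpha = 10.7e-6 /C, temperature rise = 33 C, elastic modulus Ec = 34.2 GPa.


sigma = alpha * dT * Ec
= 10.7e-6 * 33 * 34.2 * 1000
= 12.076 MPa

12.076


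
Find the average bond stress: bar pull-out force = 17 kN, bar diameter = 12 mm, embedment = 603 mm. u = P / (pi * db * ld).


u = P / (pi * db * ld)
= 17 * 1000 / (pi * 12 * 603)
= 0.748 MPa

0.748


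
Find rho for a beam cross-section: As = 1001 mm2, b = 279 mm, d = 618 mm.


rho = As / (b * d)
= 1001 / (279 * 618)
= 0.0058

0.0058


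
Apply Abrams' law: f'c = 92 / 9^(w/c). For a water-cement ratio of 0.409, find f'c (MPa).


f'c = 92 / 9^0.409
= 92 / 2.456
= 37.45 MPa

37.45


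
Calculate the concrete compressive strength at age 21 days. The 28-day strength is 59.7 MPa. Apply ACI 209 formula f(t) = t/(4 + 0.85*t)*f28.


f(21) = 21 / (4 + 0.85 * 21) * 59.7
= 21 / 21.85 * 59.7
= 57.38 MPa

57.38


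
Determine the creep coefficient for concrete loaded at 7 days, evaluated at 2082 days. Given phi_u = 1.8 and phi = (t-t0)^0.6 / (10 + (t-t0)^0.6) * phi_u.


dt = 2082 - 7 = 2075
phi = 2075^0.6 / (10 + 2075^0.6) * 1.8
= 1.633

1.633


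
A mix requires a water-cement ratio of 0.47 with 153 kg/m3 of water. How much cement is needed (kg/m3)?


Cement = water / (w/c)
= 153 / 0.47
= 325.5 kg/m3

325.5


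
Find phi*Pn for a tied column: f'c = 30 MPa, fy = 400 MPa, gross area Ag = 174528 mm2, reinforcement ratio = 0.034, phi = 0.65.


Ast = rho * Ag = 0.034 * 174528 = 5933.952 mm2
phi*Pn = 0.65 * 0.80 * (0.85 * 30 * (174528 - 5933.952) + 400 * 5933.952) / 1000
= 3469.82 kN

3469.82


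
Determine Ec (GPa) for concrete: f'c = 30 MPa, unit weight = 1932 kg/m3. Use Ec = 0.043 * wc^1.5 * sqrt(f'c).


Ec = 0.043 * 1932^1.5 * sqrt(30) / 1000
= 20.0 GPa

20.0


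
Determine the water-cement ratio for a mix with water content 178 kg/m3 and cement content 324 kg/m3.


w/c = water / cement
w/c = 178 / 324 = 0.549

0.549


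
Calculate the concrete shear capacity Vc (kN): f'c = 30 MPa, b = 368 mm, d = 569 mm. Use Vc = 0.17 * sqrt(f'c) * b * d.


Vc = 0.17 * sqrt(30) * 368 * 569 / 1000
= 194.97 kN

194.97


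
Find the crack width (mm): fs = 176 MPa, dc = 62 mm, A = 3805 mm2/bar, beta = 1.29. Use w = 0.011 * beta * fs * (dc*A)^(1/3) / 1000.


w = 0.011 * beta * fs * (dc * A)^(1/3) / 1000
= 0.011 * 1.29 * 176 * (62 * 3805)^(1/3) / 1000
= 0.154 mm

0.154


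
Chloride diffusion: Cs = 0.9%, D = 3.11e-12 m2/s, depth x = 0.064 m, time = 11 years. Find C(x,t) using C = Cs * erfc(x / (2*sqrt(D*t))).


t_seconds = 11 * 365.25 * 24 * 3600 = 347133600.0 s
arg = 0.064 / (2 * sqrt(3.11e-12 * 347133600.0))
= 0.9739
erfc(0.9739) = 0.1684
C = 0.9 * 0.1684 = 0.1516%

0.1516


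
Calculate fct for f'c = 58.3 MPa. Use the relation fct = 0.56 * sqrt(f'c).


fct = 0.56 * sqrt(58.3)
= 0.56 * 7.635
= 4.276 MPa

4.276


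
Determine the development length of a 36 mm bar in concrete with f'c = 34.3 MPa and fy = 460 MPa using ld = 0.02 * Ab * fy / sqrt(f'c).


Ab = pi * 36^2 / 4 = 1017.876 mm2
ld = 0.02 * 1017.876 * 460 / sqrt(34.3)
= 1599.0 mm

1599.0


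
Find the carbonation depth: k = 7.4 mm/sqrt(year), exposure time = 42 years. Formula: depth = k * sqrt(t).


depth = k * sqrt(t)
= 7.4 * sqrt(42)
= 47.96 mm

47.96


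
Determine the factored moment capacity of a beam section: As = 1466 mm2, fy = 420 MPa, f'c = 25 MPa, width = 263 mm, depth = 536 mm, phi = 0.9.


a = As * fy / (0.85 * f'c * b)
= 1466 * 420 / (0.85 * 25 * 263)
= 110.1713 mm
Mn = As * fy * (d - a/2) / 10^6
= 296.1086 kN-m
phi*Mn = 0.9 * 296.1086 = 266.5 kN-m

266.5


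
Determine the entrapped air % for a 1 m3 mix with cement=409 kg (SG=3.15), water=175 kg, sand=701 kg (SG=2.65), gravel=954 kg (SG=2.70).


Vol cement = 409 / (3.15 * 1000) = 0.129841 m3
Vol water = 175 / 1000 = 0.175 m3
Vol sand = 701 / (2.65 * 1000) = 0.264528 m3
Vol gravel = 954 / (2.70 * 1000) = 0.353333 m3
Total solid + water volume = 0.922703 m3
Air = (1 - 0.922703) * 100 = 7.73%

7.73


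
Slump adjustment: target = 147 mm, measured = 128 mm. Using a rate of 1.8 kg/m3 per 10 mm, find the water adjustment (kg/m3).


Difference = 147 - 128 = 19 mm
Water adjustment = 19 * 1.8 / 10 = 3.4 kg/m3

3.4


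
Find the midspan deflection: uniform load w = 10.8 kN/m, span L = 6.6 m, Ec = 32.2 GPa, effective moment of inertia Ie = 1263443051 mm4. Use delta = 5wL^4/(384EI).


Convert: L = 6.6 m = 6600 mm, Ec = 32.2 GPa = 32200 MPa
delta = 5 * 10.8 * 6600^4 / (384 * 32200 * 1263443051)
= 6.56 mm

6.56


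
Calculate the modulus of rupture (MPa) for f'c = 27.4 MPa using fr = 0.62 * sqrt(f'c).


fr = 0.62 * sqrt(27.4)
= 3.245 MPa

3.245


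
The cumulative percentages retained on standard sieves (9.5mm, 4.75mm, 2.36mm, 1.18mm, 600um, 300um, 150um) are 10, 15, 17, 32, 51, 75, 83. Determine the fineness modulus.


FM = sum(cumulative % retained) / 100
= 283 / 100
= 2.83

2.83


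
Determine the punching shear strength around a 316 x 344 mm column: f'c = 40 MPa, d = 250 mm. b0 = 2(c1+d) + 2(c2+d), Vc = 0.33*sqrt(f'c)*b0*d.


b0 = 2*(316 + 250) + 2*(344 + 250) = 2320 mm
Vc = 0.33 * sqrt(40) * 2320 * 250 / 1000
= 1210.52 kN

1210.52


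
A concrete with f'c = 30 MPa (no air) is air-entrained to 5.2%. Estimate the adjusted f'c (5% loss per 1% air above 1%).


Strength loss = (5.2 - 1) * 5 = 21.0%
f'c = 30 * (1 - 21.0/100)
= 23.7 MPa

23.7


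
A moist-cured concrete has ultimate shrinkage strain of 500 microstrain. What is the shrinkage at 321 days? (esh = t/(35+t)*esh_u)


esh(321) = 321 / (35 + 321) * 500
= 321 / 356 * 500
= 450.8 microstrain

450.8


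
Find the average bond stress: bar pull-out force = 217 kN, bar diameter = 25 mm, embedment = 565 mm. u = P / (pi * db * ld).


u = P / (pi * db * ld)
= 217 * 1000 / (pi * 25 * 565)
= 4.89 MPa

4.89


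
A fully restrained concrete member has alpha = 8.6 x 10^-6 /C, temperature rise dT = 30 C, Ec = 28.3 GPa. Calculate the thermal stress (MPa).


sigma = alpha * dT * Ec
= 8.6e-6 * 30 * 28.3 * 1000
= 7.301 MPa

7.301


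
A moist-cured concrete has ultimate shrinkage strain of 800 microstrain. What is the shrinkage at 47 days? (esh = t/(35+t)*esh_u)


esh(47) = 47 / (35 + 47) * 800
= 47 / 82 * 800
= 458.5 microstrain

458.5


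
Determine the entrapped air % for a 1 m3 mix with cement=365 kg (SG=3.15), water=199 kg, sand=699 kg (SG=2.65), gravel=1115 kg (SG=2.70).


Vol cement = 365 / (3.15 * 1000) = 0.115873 m3
Vol water = 199 / 1000 = 0.199 m3
Vol sand = 699 / (2.65 * 1000) = 0.263774 m3
Vol gravel = 1115 / (2.70 * 1000) = 0.412963 m3
Total solid + water volume = 0.99161 m3
Air = (1 - 0.99161) * 100 = 0.84%

0.84


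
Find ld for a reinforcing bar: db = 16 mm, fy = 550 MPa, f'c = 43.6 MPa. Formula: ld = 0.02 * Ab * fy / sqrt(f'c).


Ab = pi * 16^2 / 4 = 201.062 mm2
ld = 0.02 * 201.062 * 550 / sqrt(43.6)
= 334.9 mm

334.9


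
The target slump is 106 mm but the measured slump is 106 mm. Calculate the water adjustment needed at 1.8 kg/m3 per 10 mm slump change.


Difference = 106 - 106 = 0 mm
Water adjustment = 0 * 1.8 / 10 = 0.0 kg/m3

0.0


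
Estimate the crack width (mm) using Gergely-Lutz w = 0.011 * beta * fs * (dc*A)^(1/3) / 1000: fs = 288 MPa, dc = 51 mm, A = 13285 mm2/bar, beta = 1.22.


w = 0.011 * beta * fs * (dc * A)^(1/3) / 1000
= 0.011 * 1.22 * 288 * (51 * 13285)^(1/3) / 1000
= 0.339 mm

0.339


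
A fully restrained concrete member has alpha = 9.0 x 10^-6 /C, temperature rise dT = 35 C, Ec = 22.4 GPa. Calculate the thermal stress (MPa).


sigma = alpha * dT * Ec
= 9.0e-6 * 35 * 22.4 * 1000
= 7.056 MPa

7.056


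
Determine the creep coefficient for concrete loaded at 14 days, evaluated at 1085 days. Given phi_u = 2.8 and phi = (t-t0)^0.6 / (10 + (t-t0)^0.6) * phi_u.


dt = 1085 - 14 = 1071
phi = 1071^0.6 / (10 + 1071^0.6) * 2.8
= 2.43

2.43


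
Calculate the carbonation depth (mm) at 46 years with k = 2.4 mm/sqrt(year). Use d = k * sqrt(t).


depth = k * sqrt(t)
= 2.4 * sqrt(46)
= 16.28 mm

16.28


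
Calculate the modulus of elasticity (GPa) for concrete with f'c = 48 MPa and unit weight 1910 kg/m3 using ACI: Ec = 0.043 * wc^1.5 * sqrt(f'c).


Ec = 0.043 * 1910^1.5 * sqrt(48) / 1000
= 24.87 GPa

24.87


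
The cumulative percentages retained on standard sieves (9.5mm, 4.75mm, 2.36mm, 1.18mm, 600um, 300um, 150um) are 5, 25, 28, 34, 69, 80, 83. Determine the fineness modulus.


FM = sum(cumulative % retained) / 100
= 324 / 100
= 3.24

3.24


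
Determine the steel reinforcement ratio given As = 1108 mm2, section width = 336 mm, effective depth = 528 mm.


rho = As / (b * d)
= 1108 / (336 * 528)
= 0.0062

0.0062


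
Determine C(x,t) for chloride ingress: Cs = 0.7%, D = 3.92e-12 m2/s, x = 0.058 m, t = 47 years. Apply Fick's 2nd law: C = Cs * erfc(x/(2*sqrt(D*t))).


t_seconds = 47 * 365.25 * 24 * 3600 = 1483207200.0 s
arg = 0.058 / (2 * sqrt(3.92e-12 * 1483207200.0))
= 0.3803
erfc(0.3803) = 0.5907
C = 0.7 * 0.5907 = 0.4135%

0.4135


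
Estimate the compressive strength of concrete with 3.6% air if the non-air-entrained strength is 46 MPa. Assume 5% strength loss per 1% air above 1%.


Strength loss = (3.6 - 1) * 5 = 13.0%
f'c = 46 * (1 - 13.0/100)
= 40.02 MPa

40.02


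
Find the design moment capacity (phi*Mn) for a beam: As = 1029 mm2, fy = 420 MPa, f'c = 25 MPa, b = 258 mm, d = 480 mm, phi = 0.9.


a = As * fy / (0.85 * f'c * b)
= 1029 * 420 / (0.85 * 25 * 258)
= 78.829 mm
Mn = As * fy * (d - a/2) / 10^6
= 190.4122 kN-m
phi*Mn = 0.9 * 190.4122 = 171.37 kN-m

171.37


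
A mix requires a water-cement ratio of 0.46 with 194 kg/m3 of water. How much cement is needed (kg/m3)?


Cement = water / (w/c)
= 194 / 0.46
= 421.7 kg/m3

421.7


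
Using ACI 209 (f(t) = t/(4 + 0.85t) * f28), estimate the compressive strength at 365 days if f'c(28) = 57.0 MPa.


f(365) = 365 / (4 + 0.85 * 365) * 57.0
= 365 / 314.25 * 57.0
= 66.21 MPa

66.21


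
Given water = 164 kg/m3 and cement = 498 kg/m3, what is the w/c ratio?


w/c = water / cement
w/c = 164 / 498 = 0.329

0.329


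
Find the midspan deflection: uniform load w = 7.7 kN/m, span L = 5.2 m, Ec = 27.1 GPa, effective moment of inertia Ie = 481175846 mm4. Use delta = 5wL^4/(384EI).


Convert: L = 5.2 m = 5200 mm, Ec = 27.1 GPa = 27100 MPa
delta = 5 * 7.7 * 5200^4 / (384 * 27100 * 481175846)
= 5.62 mm

5.62


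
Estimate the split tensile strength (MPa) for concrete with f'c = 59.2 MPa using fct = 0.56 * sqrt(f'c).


fct = 0.56 * sqrt(59.2)
= 0.56 * 7.694
= 4.309 MPa

4.309


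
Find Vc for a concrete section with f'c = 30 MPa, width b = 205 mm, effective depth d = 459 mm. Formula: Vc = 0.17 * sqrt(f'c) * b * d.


Vc = 0.17 * sqrt(30) * 205 * 459 / 1000
= 87.61 kN

87.61


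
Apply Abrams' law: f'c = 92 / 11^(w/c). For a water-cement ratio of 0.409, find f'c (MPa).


f'c = 92 / 11^0.409
= 92 / 2.666
= 34.5 MPa

34.5


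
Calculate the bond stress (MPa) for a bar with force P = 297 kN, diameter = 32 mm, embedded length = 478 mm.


u = P / (pi * db * ld)
= 297 * 1000 / (pi * 32 * 478)
= 6.181 MPa

6.181


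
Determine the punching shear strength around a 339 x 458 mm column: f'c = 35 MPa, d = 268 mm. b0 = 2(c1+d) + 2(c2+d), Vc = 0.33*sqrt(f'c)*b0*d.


b0 = 2*(339 + 268) + 2*(458 + 268) = 2666 mm
Vc = 0.33 * sqrt(35) * 2666 * 268 / 1000
= 1394.9 kN

1394.9


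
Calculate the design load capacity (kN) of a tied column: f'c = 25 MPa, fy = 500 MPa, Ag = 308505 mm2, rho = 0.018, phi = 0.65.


Ast = rho * Ag = 0.018 * 308505 = 5553.09 mm2
phi*Pn = 0.65 * 0.80 * (0.85 * 25 * (308505 - 5553.09) + 500 * 5553.09) / 1000
= 4791.42 kN

4791.42


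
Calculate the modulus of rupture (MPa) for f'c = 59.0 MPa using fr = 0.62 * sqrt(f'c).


fr = 0.62 * sqrt(59.0)
= 4.762 MPa

4.762


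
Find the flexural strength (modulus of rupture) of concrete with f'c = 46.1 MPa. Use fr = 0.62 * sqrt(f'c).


fr = 0.62 * sqrt(46.1)
= 4.21 MPa

4.21


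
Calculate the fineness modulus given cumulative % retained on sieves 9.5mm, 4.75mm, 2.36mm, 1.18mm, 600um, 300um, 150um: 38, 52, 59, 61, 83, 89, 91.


FM = sum(cumulative % retained) / 100
= 473 / 100
= 4.73

4.73


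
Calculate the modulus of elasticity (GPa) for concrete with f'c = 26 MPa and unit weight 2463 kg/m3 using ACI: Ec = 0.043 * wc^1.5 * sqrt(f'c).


Ec = 0.043 * 2463^1.5 * sqrt(26) / 1000
= 26.8 GPa

26.8


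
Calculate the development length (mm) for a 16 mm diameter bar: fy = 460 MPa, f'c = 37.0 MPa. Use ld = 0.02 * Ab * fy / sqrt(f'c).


Ab = pi * 16^2 / 4 = 201.062 mm2
ld = 0.02 * 201.062 * 460 / sqrt(37.0)
= 304.1 mm

304.1


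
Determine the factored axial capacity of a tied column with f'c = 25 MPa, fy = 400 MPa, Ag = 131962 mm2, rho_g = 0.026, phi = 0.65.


Ast = rho * Ag = 0.026 * 131962 = 3431.012 mm2
phi*Pn = 0.65 * 0.80 * (0.85 * 25 * (131962 - 3431.012) + 400 * 3431.012) / 1000
= 2133.92 kN

2133.92


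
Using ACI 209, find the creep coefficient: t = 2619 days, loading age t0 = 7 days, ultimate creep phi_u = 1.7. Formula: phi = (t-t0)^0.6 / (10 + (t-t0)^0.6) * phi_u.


dt = 2619 - 7 = 2612
phi = 2612^0.6 / (10 + 2612^0.6) * 1.7
= 1.561

1.561


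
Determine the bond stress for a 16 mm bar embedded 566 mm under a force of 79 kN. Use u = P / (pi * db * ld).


u = P / (pi * db * ld)
= 79 * 1000 / (pi * 16 * 566)
= 2.777 MPa

2.777


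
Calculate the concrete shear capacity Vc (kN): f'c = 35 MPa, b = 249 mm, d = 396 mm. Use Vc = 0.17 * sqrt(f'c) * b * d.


Vc = 0.17 * sqrt(35) * 249 * 396 / 1000
= 99.17 kN

99.17


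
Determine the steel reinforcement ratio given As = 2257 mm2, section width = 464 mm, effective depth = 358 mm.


rho = As / (b * d)
= 2257 / (464 * 358)
= 0.0136

0.0136


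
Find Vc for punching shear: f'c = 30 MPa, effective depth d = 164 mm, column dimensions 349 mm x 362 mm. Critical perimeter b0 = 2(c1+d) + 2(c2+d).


b0 = 2*(349 + 164) + 2*(362 + 164) = 2078 mm
Vc = 0.33 * sqrt(30) * 2078 * 164 / 1000
= 615.98 kN

615.98


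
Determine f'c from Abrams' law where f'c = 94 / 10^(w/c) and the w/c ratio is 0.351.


f'c = 94 / 10^0.351
= 94 / 2.244
= 41.89 MPa

41.89


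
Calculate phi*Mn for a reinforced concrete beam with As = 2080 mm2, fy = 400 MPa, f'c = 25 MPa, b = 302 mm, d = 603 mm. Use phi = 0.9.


a = As * fy / (0.85 * f'c * b)
= 2080 * 400 / (0.85 * 25 * 302)
= 129.6455 mm
Mn = As * fy * (d - a/2) / 10^6
= 447.7635 kN-m
phi*Mn = 0.9 * 447.7635 = 402.99 kN-m

402.99


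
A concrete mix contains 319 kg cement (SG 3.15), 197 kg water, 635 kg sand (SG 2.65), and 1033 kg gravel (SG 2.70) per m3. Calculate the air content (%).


Vol cement = 319 / (3.15 * 1000) = 0.10127 m3
Vol water = 197 / 1000 = 0.197 m3
Vol sand = 635 / (2.65 * 1000) = 0.239623 m3
Vol gravel = 1033 / (2.70 * 1000) = 0.382593 m3
Total solid + water volume = 0.920485 m3
Air = (1 - 0.920485) * 100 = 7.95%

7.95


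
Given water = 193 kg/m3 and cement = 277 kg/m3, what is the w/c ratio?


w/c = water / cement
w/c = 193 / 277 = 0.697

0.697


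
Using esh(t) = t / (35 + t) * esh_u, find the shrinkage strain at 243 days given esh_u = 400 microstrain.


esh(243) = 243 / (35 + 243) * 400
= 243 / 278 * 400
= 349.6 microstrain

349.6


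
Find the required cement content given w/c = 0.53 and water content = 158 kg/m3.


Cement = water / (w/c)
= 158 / 0.53
= 298.1 kg/m3

298.1


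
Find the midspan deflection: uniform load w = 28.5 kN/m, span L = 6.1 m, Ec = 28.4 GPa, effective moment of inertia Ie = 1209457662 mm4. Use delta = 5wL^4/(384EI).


Convert: L = 6.1 m = 6100 mm, Ec = 28.4 GPa = 28400 MPa
delta = 5 * 28.5 * 6100^4 / (384 * 28400 * 1209457662)
= 14.96 mm

14.96


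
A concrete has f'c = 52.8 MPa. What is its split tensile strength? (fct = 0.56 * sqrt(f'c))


fct = 0.56 * sqrt(52.8)
= 0.56 * 7.266
= 4.069 MPa

4.069


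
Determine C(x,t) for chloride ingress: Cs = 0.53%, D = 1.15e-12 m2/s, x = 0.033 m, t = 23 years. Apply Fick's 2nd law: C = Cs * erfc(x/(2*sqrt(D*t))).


t_seconds = 23 * 365.25 * 24 * 3600 = 725824800.0 s
arg = 0.033 / (2 * sqrt(1.15e-12 * 725824800.0))
= 0.5711
erfc(0.5711) = 0.4193
C = 0.53 * 0.4193 = 0.2222%

0.2222


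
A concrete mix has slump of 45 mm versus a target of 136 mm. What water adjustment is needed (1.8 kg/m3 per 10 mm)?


Difference = 136 - 45 = 91 mm
Water adjustment = 91 * 1.8 / 10 = 16.4 kg/m3

16.4


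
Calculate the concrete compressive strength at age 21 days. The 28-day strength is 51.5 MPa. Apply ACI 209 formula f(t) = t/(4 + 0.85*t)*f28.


f(21) = 21 / (4 + 0.85 * 21) * 51.5
= 21 / 21.85 * 51.5
= 49.5 MPa

49.5


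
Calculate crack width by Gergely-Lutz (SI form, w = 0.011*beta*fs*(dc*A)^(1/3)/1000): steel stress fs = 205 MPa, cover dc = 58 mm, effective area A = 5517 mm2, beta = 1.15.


w = 0.011 * beta * fs * (dc * A)^(1/3) / 1000
= 0.011 * 1.15 * 205 * (58 * 5517)^(1/3) / 1000
= 0.177 mm

0.177


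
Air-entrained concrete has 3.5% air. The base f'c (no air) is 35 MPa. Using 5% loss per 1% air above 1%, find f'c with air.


Strength loss = (3.5 - 1) * 5 = 12.5%
f'c = 35 * (1 - 12.5/100)
= 30.62 MPa

30.62


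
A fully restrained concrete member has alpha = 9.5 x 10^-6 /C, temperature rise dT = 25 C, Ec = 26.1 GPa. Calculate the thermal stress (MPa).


sigma = alpha * dT * Ec
= 9.5e-6 * 25 * 26.1 * 1000
= 6.199 MPa

6.199


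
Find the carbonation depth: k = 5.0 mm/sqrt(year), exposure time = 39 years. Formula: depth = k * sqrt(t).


depth = k * sqrt(t)
= 5.0 * sqrt(39)
= 31.22 mm

31.22


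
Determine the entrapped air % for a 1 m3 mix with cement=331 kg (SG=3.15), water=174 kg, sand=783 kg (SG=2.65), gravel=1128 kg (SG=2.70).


Vol cement = 331 / (3.15 * 1000) = 0.105079 m3
Vol water = 174 / 1000 = 0.174 m3
Vol sand = 783 / (2.65 * 1000) = 0.295472 m3
Vol gravel = 1128 / (2.70 * 1000) = 0.417778 m3
Total solid + water volume = 0.992329 m3
Air = (1 - 0.992329) * 100 = 0.77%

0.77


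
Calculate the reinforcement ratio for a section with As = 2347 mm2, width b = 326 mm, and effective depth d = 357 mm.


rho = As / (b * d)
= 2347 / (326 * 357)
= 0.0202

0.0202


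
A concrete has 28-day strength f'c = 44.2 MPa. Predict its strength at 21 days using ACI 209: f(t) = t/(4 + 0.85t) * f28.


f(21) = 21 / (4 + 0.85 * 21) * 44.2
= 21 / 21.85 * 44.2
= 42.48 MPa

42.48


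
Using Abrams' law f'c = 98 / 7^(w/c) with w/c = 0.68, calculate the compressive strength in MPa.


f'c = 98 / 7^0.68
= 98 / 3.755
= 26.1 MPa

26.1


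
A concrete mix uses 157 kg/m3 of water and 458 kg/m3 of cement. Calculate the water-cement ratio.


w/c = water / cement
w/c = 157 / 458 = 0.343

0.343


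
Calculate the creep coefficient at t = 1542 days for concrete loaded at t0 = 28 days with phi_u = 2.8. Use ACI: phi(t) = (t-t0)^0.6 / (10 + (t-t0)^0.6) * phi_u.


dt = 1542 - 28 = 1514
phi = 1514^0.6 / (10 + 1514^0.6) * 2.8
= 2.492

2.492


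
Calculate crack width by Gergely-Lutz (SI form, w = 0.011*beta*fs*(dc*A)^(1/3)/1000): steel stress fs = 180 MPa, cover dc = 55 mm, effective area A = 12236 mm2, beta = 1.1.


w = 0.011 * beta * fs * (dc * A)^(1/3) / 1000
= 0.011 * 1.1 * 180 * (55 * 12236)^(1/3) / 1000
= 0.191 mm

0.191


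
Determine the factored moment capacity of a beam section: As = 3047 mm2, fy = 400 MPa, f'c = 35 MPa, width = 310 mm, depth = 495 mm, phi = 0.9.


a = As * fy / (0.85 * f'c * b)
= 3047 * 400 / (0.85 * 35 * 310)
= 132.1551 mm
Mn = As * fy * (d - a/2) / 10^6
= 522.7707 kN-m
phi*Mn = 0.9 * 522.7707 = 470.49 kN-m

470.49


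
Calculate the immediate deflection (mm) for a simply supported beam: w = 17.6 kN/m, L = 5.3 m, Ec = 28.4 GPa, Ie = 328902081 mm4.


Convert: L = 5.3 m = 5300 mm, Ec = 28.4 GPa = 28400 MPa
delta = 5 * 17.6 * 5300^4 / (384 * 28400 * 328902081)
= 19.36 mm

19.36


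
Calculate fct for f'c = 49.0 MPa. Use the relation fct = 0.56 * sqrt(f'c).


fct = 0.56 * sqrt(49.0)
= 0.56 * 7.0
= 3.92 MPa

3.92


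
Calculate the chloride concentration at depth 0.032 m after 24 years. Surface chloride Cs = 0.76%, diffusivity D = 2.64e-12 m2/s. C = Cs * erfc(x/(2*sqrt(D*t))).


t_seconds = 24 * 365.25 * 24 * 3600 = 757382400.0 s
arg = 0.032 / (2 * sqrt(2.64e-12 * 757382400.0))
= 0.3578
erfc(0.3578) = 0.6128
C = 0.76 * 0.6128 = 0.4658%

0.4658


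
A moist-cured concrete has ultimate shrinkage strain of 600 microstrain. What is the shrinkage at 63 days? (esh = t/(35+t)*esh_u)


esh(63) = 63 / (35 + 63) * 600
= 63 / 98 * 600
= 385.7 microstrain

385.7


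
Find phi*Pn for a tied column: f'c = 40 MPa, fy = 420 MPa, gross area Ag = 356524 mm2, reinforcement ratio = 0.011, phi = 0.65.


Ast = rho * Ag = 0.011 * 356524 = 3921.764 mm2
phi*Pn = 0.65 * 0.80 * (0.85 * 40 * (356524 - 3921.764) + 420 * 3921.764) / 1000
= 7090.52 kN

7090.52


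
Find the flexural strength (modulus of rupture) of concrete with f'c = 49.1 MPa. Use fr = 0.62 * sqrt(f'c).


fr = 0.62 * sqrt(49.1)
= 4.344 MPa

4.344


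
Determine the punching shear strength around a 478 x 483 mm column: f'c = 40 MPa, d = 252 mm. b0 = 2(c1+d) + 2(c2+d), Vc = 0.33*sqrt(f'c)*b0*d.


b0 = 2*(478 + 252) + 2*(483 + 252) = 2930 mm
Vc = 0.33 * sqrt(40) * 2930 * 252 / 1000
= 1541.03 kN

1541.03


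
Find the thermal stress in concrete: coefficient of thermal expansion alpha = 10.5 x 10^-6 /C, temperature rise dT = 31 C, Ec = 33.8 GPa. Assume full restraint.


sigma = alpha * dT * Ec
= 10.5e-6 * 31 * 33.8 * 1000
= 11.002 MPa

11.002


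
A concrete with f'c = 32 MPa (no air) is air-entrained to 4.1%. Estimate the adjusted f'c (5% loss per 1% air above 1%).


Strength loss = (4.1 - 1) * 5 = 15.5%
f'c = 32 * (1 - 15.5/100)
= 27.04 MPa

27.04


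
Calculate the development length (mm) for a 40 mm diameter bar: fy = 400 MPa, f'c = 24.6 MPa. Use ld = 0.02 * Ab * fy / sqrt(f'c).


Ab = pi * 40^2 / 4 = 1256.637 mm2
ld = 0.02 * 1256.637 * 400 / sqrt(24.6)
= 2026.9 mm

2026.9


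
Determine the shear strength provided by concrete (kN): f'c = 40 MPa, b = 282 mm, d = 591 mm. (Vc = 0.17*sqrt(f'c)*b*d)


Vc = 0.17 * sqrt(40) * 282 * 591 / 1000
= 179.19 kN

179.19


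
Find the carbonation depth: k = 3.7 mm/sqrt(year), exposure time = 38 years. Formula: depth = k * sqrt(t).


depth = k * sqrt(t)
= 3.7 * sqrt(38)
= 22.81 mm

22.81


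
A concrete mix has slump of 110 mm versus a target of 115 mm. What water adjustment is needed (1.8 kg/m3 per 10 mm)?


Difference = 115 - 110 = 5 mm
Water adjustment = 5 * 1.8 / 10 = 0.9 kg/m3

0.9


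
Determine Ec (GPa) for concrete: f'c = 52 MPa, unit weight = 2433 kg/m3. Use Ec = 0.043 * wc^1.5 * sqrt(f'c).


Ec = 0.043 * 2433^1.5 * sqrt(52) / 1000
= 37.21 GPa

37.21


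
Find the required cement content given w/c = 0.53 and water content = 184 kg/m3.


Cement = water / (w/c)
= 184 / 0.53
= 347.2 kg/m3

347.2


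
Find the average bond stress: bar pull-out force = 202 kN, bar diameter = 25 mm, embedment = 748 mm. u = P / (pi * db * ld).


u = P / (pi * db * ld)
= 202 * 1000 / (pi * 25 * 748)
= 3.438 MPa

3.438


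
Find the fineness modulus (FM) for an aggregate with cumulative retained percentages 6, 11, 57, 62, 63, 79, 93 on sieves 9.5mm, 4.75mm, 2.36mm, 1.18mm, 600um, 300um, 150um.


FM = sum(cumulative % retained) / 100
= 371 / 100
= 3.71

3.71


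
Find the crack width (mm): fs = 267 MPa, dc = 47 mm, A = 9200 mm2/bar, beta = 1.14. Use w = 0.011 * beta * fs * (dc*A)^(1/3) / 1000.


w = 0.011 * beta * fs * (dc * A)^(1/3) / 1000
= 0.011 * 1.14 * 267 * (47 * 9200)^(1/3) / 1000
= 0.253 mm

0.253


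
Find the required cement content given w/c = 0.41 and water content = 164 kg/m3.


Cement = water / (w/c)
= 164 / 0.41
= 400.0 kg/m3

400.0


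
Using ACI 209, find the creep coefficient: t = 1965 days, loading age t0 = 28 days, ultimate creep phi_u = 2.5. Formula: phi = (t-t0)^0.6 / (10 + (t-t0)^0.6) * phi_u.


dt = 1965 - 28 = 1937
phi = 1937^0.6 / (10 + 1937^0.6) * 2.5
= 2.259

2.259


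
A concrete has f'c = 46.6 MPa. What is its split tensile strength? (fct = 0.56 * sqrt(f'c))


fct = 0.56 * sqrt(46.6)
= 0.56 * 6.826
= 3.823 MPa

3.823


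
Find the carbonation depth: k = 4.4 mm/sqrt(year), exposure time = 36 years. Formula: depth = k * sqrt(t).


depth = k * sqrt(t)
= 4.4 * sqrt(36)
= 26.4 mm

26.4


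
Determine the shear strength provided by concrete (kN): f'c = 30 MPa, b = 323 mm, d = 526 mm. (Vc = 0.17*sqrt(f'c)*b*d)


Vc = 0.17 * sqrt(30) * 323 * 526 / 1000
= 158.2 kN

158.2


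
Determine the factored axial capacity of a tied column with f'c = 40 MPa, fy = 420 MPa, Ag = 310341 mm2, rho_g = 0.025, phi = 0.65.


Ast = rho * Ag = 0.025 * 310341 = 7758.525 mm2
phi*Pn = 0.65 * 0.80 * (0.85 * 40 * (310341 - 7758.525) + 420 * 7758.525) / 1000
= 7044.12 kN

7044.12


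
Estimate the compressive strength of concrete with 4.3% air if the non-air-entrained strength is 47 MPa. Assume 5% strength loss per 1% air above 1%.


Strength loss = (4.3 - 1) * 5 = 16.5%
f'c = 47 * (1 - 16.5/100)
= 39.24 MPa

39.24


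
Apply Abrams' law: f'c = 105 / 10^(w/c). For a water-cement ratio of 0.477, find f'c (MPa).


f'c = 105 / 10^0.477
= 105 / 2.999
= 35.01 MPa

35.01


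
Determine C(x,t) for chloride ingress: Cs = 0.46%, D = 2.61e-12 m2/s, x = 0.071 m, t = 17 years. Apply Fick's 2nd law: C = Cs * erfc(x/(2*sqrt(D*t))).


t_seconds = 17 * 365.25 * 24 * 3600 = 536479200.0 s
arg = 0.071 / (2 * sqrt(2.61e-12 * 536479200.0))
= 0.9487
erfc(0.9487) = 0.1797
C = 0.46 * 0.1797 = 0.0827%

0.0827


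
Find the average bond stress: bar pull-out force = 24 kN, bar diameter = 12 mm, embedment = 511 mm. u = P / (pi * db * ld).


u = P / (pi * db * ld)
= 24 * 1000 / (pi * 12 * 511)
= 1.246 MPa

1.246


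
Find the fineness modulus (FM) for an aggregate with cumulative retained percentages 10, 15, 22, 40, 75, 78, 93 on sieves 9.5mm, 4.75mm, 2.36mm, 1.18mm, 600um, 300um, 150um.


FM = sum(cumulative % retained) / 100
= 333 / 100
= 3.33

3.33


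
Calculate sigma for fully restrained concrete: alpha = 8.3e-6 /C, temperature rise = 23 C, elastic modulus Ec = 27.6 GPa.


sigma = alpha * dT * Ec
= 8.3e-6 * 23 * 27.6 * 1000
= 5.269 MPa

5.269


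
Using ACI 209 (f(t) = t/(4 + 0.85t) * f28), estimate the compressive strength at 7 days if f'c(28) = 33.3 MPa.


f(7) = 7 / (4 + 0.85 * 7) * 33.3
= 7 / 9.95 * 33.3
= 23.43 MPa

23.43


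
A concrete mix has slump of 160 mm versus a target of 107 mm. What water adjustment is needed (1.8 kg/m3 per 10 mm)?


Difference = 107 - 160 = -53 mm
Water adjustment = -53 * 1.8 / 10 = -9.5 kg/m3

-9.5


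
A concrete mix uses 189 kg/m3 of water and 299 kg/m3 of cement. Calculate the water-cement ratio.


w/c = water / cement
w/c = 189 / 299 = 0.632

0.632


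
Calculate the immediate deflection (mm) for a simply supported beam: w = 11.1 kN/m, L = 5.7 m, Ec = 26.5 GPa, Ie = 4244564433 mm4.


Convert: L = 5.7 m = 5700 mm, Ec = 26.5 GPa = 26500 MPa
delta = 5 * 11.1 * 5700^4 / (384 * 26500 * 4244564433)
= 1.36 mm

1.36


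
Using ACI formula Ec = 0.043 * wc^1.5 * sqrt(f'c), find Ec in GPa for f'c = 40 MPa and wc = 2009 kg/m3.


Ec = 0.043 * 2009^1.5 * sqrt(40) / 1000
= 24.49 GPa

24.49


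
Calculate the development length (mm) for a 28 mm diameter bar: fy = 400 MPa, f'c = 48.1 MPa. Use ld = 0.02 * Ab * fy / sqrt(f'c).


Ab = pi * 28^2 / 4 = 615.752 mm2
ld = 0.02 * 615.752 * 400 / sqrt(48.1)
= 710.3 mm

710.3


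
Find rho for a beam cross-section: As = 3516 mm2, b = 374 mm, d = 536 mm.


rho = As / (b * d)
= 3516 / (374 * 536)
= 0.0175

0.0175


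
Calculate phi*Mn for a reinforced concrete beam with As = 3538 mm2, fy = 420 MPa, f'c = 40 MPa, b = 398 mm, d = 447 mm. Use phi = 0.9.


a = As * fy / (0.85 * f'c * b)
= 3538 * 420 / (0.85 * 40 * 398)
= 109.8108 mm
Mn = As * fy * (d - a/2) / 10^6
= 582.6369 kN-m
phi*Mn = 0.9 * 582.6369 = 524.37 kN-m

524.37


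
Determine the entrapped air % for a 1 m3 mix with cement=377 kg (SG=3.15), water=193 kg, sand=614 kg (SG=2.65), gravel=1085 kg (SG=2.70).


Vol cement = 377 / (3.15 * 1000) = 0.119683 m3
Vol water = 193 / 1000 = 0.193 m3
Vol sand = 614 / (2.65 * 1000) = 0.231698 m3
Vol gravel = 1085 / (2.70 * 1000) = 0.401852 m3
Total solid + water volume = 0.946233 m3
Air = (1 - 0.946233) * 100 = 5.38%

5.38


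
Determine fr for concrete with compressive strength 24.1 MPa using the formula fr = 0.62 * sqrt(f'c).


fr = 0.62 * sqrt(24.1)
= 3.044 MPa

3.044


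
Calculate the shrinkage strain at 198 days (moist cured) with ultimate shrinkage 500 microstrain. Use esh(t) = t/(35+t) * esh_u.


esh(198) = 198 / (35 + 198) * 500
= 198 / 233 * 500
= 424.9 microstrain

424.9


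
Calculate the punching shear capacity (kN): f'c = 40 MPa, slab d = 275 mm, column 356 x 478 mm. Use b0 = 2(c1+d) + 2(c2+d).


b0 = 2*(356 + 275) + 2*(478 + 275) = 2768 mm
Vc = 0.33 * sqrt(40) * 2768 * 275 / 1000
= 1588.7 kN

1588.7


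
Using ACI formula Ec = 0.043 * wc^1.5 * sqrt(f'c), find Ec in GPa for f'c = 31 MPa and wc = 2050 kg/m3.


Ec = 0.043 * 2050^1.5 * sqrt(31) / 1000
= 22.22 GPa

22.22


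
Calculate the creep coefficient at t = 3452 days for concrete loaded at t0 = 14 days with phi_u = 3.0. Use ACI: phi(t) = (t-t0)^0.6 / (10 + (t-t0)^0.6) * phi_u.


dt = 3452 - 14 = 3438
phi = 3438^0.6 / (10 + 3438^0.6) * 3.0
= 2.789

2.789


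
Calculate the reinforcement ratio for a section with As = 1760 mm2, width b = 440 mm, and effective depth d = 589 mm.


rho = As / (b * d)
= 1760 / (440 * 589)
= 0.0068

0.0068


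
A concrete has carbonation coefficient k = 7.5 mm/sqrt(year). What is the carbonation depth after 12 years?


depth = k * sqrt(t)
= 7.5 * sqrt(12)
= 25.98 mm

25.98


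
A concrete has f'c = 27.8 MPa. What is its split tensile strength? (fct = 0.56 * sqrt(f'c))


fct = 0.56 * sqrt(27.8)
= 0.56 * 5.273
= 2.953 MPa

2.953


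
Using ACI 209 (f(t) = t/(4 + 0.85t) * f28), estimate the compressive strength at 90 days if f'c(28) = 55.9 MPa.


f(90) = 90 / (4 + 0.85 * 90) * 55.9
= 90 / 80.5 * 55.9
= 62.5 MPa

62.5


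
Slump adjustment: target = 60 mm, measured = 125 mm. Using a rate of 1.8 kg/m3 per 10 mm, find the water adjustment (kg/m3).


Difference = 60 - 125 = -65 mm
Water adjustment = -65 * 1.8 / 10 = -11.7 kg/m3

-11.7


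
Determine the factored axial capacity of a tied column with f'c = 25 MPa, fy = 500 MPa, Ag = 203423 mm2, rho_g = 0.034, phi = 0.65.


Ast = rho * Ag = 0.034 * 203423 = 6916.382 mm2
phi*Pn = 0.65 * 0.80 * (0.85 * 25 * (203423 - 6916.382) + 500 * 6916.382) / 1000
= 3969.66 kN

3969.66


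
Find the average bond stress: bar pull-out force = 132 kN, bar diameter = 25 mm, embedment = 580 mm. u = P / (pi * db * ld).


u = P / (pi * db * ld)
= 132 * 1000 / (pi * 25 * 580)
= 2.898 MPa

2.898


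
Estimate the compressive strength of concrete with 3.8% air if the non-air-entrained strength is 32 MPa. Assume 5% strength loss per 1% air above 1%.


Strength loss = (3.8 - 1) * 5 = 14.0%
f'c = 32 * (1 - 14.0/100)
= 27.52 MPa

27.52


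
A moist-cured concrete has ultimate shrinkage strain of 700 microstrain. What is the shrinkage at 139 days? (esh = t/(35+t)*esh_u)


esh(139) = 139 / (35 + 139) * 700
= 139 / 174 * 700
= 559.2 microstrain

559.2


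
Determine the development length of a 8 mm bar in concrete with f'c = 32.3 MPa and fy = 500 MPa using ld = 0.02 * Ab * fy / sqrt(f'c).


Ab = pi * 8^2 / 4 = 50.265 mm2
ld = 0.02 * 50.265 * 500 / sqrt(32.3)
= 88.4 mm

88.4


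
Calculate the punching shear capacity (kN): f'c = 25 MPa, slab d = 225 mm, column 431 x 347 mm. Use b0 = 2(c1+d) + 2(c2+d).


b0 = 2*(431 + 225) + 2*(347 + 225) = 2456 mm
Vc = 0.33 * sqrt(25) * 2456 * 225 / 1000
= 911.79 kN

911.79


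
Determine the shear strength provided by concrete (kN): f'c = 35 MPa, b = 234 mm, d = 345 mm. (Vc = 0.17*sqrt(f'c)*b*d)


Vc = 0.17 * sqrt(35) * 234 * 345 / 1000
= 81.19 kN

81.19


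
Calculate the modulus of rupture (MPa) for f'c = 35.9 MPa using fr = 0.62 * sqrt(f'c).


fr = 0.62 * sqrt(35.9)
= 3.715 MPa

3.715


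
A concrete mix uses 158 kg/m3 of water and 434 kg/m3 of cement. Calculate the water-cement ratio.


w/c = water / cement
w/c = 158 / 434 = 0.364

0.364


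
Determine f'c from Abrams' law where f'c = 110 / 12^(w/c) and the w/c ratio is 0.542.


f'c = 110 / 12^0.542
= 110 / 3.845
= 28.61 MPa

28.61


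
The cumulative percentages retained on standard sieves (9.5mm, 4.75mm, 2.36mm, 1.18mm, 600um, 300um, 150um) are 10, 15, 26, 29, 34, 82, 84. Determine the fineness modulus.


FM = sum(cumulative % retained) / 100
= 280 / 100
= 2.8

2.8


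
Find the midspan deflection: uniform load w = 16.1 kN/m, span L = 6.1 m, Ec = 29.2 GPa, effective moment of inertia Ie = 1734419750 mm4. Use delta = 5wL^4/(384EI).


Convert: L = 6.1 m = 6100 mm, Ec = 29.2 GPa = 29200 MPa
delta = 5 * 16.1 * 6100^4 / (384 * 29200 * 1734419750)
= 5.73 mm

5.73


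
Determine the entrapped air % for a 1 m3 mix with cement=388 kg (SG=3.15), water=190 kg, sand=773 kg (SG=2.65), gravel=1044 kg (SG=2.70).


Vol cement = 388 / (3.15 * 1000) = 0.123175 m3
Vol water = 190 / 1000 = 0.19 m3
Vol sand = 773 / (2.65 * 1000) = 0.291698 m3
Vol gravel = 1044 / (2.70 * 1000) = 0.386667 m3
Total solid + water volume = 0.991539 m3
Air = (1 - 0.991539) * 100 = 0.85%

0.85


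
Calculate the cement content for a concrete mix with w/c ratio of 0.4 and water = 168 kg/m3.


Cement = water / (w/c)
= 168 / 0.4
= 420.0 kg/m3

420.0


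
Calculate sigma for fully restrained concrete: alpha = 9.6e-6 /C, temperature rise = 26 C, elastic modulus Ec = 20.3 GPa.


sigma = alpha * dT * Ec
= 9.6e-6 * 26 * 20.3 * 1000
= 5.067 MPa

5.067


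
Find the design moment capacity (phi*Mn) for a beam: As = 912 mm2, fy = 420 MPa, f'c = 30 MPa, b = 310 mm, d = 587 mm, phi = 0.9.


a = As * fy / (0.85 * f'c * b)
= 912 * 420 / (0.85 * 30 * 310)
= 48.4554 mm
Mn = As * fy * (d - a/2) / 10^6
= 215.5643 kN-m
phi*Mn = 0.9 * 215.5643 = 194.01 kN-m

194.01


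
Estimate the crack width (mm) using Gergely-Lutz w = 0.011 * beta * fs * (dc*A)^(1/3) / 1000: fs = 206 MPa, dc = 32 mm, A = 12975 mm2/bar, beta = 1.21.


w = 0.011 * beta * fs * (dc * A)^(1/3) / 1000
= 0.011 * 1.21 * 206 * (32 * 12975)^(1/3) / 1000
= 0.205 mm

0.205


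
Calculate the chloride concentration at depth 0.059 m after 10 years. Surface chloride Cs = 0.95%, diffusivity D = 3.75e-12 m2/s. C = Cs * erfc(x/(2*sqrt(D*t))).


t_seconds = 10 * 365.25 * 24 * 3600 = 315576000.0 s
arg = 0.059 / (2 * sqrt(3.75e-12 * 315576000.0))
= 0.8575
erfc(0.8575) = 0.2252
C = 0.95 * 0.2252 = 0.214%

0.214


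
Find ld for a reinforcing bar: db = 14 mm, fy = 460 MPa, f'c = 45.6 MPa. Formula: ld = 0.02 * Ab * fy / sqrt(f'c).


Ab = pi * 14^2 / 4 = 153.938 mm2
ld = 0.02 * 153.938 * 460 / sqrt(45.6)
= 209.7 mm

209.7


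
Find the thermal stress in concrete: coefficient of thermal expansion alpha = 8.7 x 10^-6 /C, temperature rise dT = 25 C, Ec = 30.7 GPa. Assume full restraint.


sigma = alpha * dT * Ec
= 8.7e-6 * 25 * 30.7 * 1000
= 6.677 MPa

6.677


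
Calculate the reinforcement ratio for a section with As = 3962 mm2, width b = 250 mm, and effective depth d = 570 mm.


rho = As / (b * d)
= 3962 / (250 * 570)
= 0.0278

0.0278


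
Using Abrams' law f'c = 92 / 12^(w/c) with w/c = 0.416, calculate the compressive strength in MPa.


f'c = 92 / 12^0.416
= 92 / 2.812
= 32.72 MPa

32.72


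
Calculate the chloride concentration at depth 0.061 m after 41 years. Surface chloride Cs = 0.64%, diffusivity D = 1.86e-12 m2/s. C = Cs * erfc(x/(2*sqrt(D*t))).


t_seconds = 41 * 365.25 * 24 * 3600 = 1293861600.0 s
arg = 0.061 / (2 * sqrt(1.86e-12 * 1293861600.0))
= 0.6217
erfc(0.6217) = 0.3793
C = 0.64 * 0.3793 = 0.2427%

0.2427


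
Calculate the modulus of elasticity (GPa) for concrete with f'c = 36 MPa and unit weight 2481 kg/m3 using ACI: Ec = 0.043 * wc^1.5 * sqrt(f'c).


Ec = 0.043 * 2481^1.5 * sqrt(36) / 1000
= 31.88 GPa

31.88


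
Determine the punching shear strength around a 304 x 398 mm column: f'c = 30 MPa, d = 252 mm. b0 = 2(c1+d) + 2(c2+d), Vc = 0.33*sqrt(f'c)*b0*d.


b0 = 2*(304 + 252) + 2*(398 + 252) = 2412 mm
Vc = 0.33 * sqrt(30) * 2412 * 252 / 1000
= 1098.63 kN

1098.63


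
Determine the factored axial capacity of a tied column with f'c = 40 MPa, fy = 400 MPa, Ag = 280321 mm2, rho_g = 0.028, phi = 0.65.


Ast = rho * Ag = 0.028 * 280321 = 7848.988 mm2
phi*Pn = 0.65 * 0.80 * (0.85 * 40 * (280321 - 7848.988) + 400 * 7848.988) / 1000
= 6449.89 kN

6449.89


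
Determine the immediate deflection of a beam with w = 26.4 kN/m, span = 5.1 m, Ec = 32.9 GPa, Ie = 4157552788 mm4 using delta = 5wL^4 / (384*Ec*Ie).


Convert: L = 5.1 m = 5100 mm, Ec = 32.9 GPa = 32900 MPa
delta = 5 * 26.4 * 5100^4 / (384 * 32900 * 4157552788)
= 1.7 mm

1.7


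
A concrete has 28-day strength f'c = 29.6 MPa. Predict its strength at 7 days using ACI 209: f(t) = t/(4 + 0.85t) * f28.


f(7) = 7 / (4 + 0.85 * 7) * 29.6
= 7 / 9.95 * 29.6
= 20.82 MPa

20.82


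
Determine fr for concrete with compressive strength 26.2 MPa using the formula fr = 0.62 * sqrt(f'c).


fr = 0.62 * sqrt(26.2)
= 3.174 MPa

3.174


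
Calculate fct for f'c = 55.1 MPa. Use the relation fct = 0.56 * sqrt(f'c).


fct = 0.56 * sqrt(55.1)
= 0.56 * 7.423
= 4.157 MPa

4.157


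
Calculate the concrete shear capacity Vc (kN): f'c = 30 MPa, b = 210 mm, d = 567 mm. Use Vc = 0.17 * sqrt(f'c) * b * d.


Vc = 0.17 * sqrt(30) * 210 * 567 / 1000
= 110.87 kN

110.87


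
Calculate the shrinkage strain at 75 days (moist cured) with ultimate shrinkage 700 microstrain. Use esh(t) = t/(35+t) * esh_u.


esh(75) = 75 / (35 + 75) * 700
= 75 / 110 * 700
= 477.3 microstrain

477.3


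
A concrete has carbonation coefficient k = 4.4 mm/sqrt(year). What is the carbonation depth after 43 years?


depth = k * sqrt(t)
= 4.4 * sqrt(43)
= 28.85 mm

28.85


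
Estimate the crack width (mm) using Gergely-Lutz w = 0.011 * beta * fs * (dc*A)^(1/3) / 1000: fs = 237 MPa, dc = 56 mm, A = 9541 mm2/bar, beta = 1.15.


w = 0.011 * beta * fs * (dc * A)^(1/3) / 1000
= 0.011 * 1.15 * 237 * (56 * 9541)^(1/3) / 1000
= 0.243 mm

0.243
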